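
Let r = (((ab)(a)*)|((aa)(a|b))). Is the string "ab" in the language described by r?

yes

The left alternative ((ab)(a)*) matches ab.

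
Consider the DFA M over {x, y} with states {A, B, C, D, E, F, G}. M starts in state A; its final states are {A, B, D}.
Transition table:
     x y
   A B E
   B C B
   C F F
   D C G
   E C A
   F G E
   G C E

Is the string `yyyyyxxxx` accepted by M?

A --y--> E
E --y--> A
A --y--> E
E --y--> A
A --y--> E
E --x--> C
C --x--> F
F --x--> G
G --x--> C
End in state C, which is not an accepting state.

rejected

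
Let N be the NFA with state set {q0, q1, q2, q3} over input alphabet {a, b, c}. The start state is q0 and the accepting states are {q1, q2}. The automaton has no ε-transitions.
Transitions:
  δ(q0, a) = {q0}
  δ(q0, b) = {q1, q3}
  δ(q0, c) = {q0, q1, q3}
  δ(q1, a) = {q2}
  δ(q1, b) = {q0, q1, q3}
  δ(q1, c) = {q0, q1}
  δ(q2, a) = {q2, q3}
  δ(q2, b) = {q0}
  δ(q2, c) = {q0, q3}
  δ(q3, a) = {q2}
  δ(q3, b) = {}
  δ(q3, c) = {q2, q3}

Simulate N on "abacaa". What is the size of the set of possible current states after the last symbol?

3

Start: {q0}
read a: {q0}
read b: {q1, q3}
read a: {q2}
read c: {q0, q3}
read a: {q0, q2}
read a: {q0, q2, q3}
Final reachable set {q0, q2, q3} has 3 states.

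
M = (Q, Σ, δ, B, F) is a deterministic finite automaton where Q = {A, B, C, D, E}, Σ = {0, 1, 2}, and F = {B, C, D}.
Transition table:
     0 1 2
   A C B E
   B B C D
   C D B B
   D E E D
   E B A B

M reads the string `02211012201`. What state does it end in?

B --0--> B
B --2--> D
D --2--> D
D --1--> E
E --1--> A
A --0--> C
C --1--> B
B --2--> D
D --2--> D
D --0--> E
E --1--> A

A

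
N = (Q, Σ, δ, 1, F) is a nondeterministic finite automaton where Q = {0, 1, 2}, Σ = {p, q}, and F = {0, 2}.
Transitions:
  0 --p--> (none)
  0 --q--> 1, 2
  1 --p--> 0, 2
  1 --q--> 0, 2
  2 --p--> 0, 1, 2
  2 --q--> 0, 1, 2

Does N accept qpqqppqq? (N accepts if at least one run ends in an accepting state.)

accepted

Start: {1}
read q: {0, 2}
read p: {0, 1, 2}
read q: {0, 1, 2}
read q: {0, 1, 2}
read p: {0, 1, 2}
read p: {0, 1, 2}
read q: {0, 1, 2}
read q: {0, 1, 2}
Reachable ∩ accepting = {0, 2} — nonempty.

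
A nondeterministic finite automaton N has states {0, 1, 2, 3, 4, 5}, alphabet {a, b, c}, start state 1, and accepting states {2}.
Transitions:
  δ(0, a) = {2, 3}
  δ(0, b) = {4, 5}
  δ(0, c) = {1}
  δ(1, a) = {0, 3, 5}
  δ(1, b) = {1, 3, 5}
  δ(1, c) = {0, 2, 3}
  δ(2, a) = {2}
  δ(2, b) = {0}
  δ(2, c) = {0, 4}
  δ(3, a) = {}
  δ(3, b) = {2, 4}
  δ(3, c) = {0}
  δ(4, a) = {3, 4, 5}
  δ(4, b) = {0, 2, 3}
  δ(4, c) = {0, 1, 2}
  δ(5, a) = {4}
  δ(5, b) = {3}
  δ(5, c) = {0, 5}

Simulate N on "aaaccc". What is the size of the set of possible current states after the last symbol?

Start: {1}
read a: {0, 3, 5}
read a: {2, 3, 4}
read a: {2, 3, 4, 5}
read c: {0, 1, 2, 4, 5}
read c: {0, 1, 2, 3, 4, 5}
read c: {0, 1, 2, 3, 4, 5}
Final reachable set {0, 1, 2, 3, 4, 5} has 6 states.

6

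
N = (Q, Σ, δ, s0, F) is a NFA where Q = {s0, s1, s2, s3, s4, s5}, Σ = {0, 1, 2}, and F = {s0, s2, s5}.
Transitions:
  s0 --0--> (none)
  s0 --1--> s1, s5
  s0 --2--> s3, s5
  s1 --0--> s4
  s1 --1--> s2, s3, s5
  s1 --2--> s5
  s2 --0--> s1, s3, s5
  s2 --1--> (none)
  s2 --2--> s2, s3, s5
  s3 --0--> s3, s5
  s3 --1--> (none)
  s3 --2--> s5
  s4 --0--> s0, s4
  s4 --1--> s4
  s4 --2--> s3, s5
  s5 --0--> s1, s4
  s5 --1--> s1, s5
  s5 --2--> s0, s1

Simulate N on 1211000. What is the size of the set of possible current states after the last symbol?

5

Start: {s0}
read 1: {s1, s5}
read 2: {s0, s1, s5}
read 1: {s1, s2, s3, s5}
read 1: {s1, s2, s3, s5}
read 0: {s1, s3, s4, s5}
read 0: {s0, s1, s3, s4, s5}
read 0: {s0, s1, s3, s4, s5}
Final reachable set {s0, s1, s3, s4, s5} has 5 states.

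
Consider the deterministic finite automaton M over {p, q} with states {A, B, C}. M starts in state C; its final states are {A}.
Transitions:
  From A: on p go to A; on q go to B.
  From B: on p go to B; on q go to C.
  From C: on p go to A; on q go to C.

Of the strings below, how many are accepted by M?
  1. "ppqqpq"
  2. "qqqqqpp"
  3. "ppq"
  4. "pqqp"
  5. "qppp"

"ppqqpq": rejected
"qqqqqpp": accepted
"ppq": rejected
"pqqp": accepted
"qppp": accepted

3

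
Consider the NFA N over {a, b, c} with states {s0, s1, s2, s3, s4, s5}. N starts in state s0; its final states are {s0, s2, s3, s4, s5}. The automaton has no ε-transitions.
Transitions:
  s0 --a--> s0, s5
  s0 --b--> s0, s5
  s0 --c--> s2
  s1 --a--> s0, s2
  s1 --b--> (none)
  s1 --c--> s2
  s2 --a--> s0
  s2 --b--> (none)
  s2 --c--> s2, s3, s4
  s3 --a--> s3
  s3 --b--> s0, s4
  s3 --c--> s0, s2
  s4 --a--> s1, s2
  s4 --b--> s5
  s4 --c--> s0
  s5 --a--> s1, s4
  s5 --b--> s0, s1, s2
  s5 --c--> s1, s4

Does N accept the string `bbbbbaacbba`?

accepted

Start: {s0}
read b: {s0, s5}
read b: {s0, s1, s2, s5}
read b: {s0, s1, s2, s5}
read b: {s0, s1, s2, s5}
read b: {s0, s1, s2, s5}
read a: {s0, s1, s2, s4, s5}
read a: {s0, s1, s2, s4, s5}
read c: {s0, s1, s2, s3, s4}
read b: {s0, s4, s5}
read b: {s0, s1, s2, s5}
read a: {s0, s1, s2, s4, s5}
Reachable ∩ accepting = {s0, s2, s4, s5} — nonempty.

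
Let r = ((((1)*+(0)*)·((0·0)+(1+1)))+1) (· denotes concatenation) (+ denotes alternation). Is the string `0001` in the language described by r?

yes

The left alternative (((1)*+(0)*)·((0·0)+(1+1))) matches 0001.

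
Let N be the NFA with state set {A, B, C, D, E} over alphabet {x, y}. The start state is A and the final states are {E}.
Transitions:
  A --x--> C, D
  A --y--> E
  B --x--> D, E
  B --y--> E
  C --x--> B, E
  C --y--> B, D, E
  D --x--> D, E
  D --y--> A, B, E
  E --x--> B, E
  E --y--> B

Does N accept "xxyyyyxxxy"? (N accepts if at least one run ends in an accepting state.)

accepted

Start: {A}
read x: {C, D}
read x: {B, D, E}
read y: {A, B, E}
read y: {B, E}
read y: {B, E}
read y: {B, E}
read x: {B, D, E}
read x: {B, D, E}
read x: {B, D, E}
read y: {A, B, E}
Reachable ∩ accepting = {E} — nonempty.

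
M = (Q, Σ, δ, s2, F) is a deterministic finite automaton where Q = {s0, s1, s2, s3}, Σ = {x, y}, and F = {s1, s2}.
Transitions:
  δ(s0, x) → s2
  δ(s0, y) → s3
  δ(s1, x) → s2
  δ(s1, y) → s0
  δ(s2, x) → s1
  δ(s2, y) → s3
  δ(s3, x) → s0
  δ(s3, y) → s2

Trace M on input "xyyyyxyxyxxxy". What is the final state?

s2 --x--> s1
s1 --y--> s0
s0 --y--> s3
s3 --y--> s2
s2 --y--> s3
s3 --x--> s0
s0 --y--> s3
s3 --x--> s0
s0 --y--> s3
s3 --x--> s0
s0 --x--> s2
s2 --x--> s1
s1 --y--> s0

s0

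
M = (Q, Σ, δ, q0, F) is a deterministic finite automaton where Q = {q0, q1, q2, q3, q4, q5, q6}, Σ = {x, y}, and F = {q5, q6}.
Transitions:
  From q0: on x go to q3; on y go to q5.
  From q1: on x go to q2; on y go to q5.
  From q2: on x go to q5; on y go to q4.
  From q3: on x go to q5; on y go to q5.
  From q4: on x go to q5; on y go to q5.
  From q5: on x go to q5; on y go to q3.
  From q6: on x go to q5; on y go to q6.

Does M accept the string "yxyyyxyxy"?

q0 --y--> q5
q5 --x--> q5
q5 --y--> q3
q3 --y--> q5
q5 --y--> q3
q3 --x--> q5
q5 --y--> q3
q3 --x--> q5
q5 --y--> q3
End in state q3, which is not an accepting state.

rejected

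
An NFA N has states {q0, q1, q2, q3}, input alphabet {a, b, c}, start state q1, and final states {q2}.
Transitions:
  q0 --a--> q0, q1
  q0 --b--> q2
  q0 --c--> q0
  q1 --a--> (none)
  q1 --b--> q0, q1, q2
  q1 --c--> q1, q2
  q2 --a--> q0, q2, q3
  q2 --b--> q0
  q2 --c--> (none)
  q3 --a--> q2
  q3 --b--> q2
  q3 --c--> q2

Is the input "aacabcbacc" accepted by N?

rejected

Start: {q1}
read a: {}
The reachable set is empty and stays empty for the remaining 9 symbols.
Reachable ∩ accepting = {} — empty.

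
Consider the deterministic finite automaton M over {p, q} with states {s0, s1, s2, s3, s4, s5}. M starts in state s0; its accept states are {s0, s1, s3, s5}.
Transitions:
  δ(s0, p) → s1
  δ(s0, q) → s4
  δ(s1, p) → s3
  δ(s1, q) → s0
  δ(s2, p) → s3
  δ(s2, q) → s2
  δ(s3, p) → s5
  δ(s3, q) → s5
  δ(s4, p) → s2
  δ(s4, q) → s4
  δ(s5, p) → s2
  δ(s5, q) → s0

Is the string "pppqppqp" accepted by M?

s0 --p--> s1
s1 --p--> s3
s3 --p--> s5
s5 --q--> s0
s0 --p--> s1
s1 --p--> s3
s3 --q--> s5
s5 --p--> s2
End in state s2, which is not an accepting state.

rejected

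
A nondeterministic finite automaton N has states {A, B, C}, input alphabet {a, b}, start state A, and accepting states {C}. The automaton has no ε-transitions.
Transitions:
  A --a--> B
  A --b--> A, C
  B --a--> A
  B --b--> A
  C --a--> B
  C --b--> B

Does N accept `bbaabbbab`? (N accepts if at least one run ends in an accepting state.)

Start: {A}
read b: {A, C}
read b: {A, B, C}
read a: {A, B}
read a: {A, B}
read b: {A, C}
read b: {A, B, C}
read b: {A, B, C}
read a: {A, B}
read b: {A, C}
Reachable ∩ accepting = {C} — nonempty.

accepted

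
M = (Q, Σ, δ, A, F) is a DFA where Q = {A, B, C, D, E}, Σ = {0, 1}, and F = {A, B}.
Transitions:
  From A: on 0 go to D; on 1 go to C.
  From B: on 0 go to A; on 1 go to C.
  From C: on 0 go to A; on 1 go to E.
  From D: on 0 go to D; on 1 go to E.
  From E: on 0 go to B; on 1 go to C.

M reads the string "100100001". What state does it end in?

E

A --1--> C
C --0--> A
A --0--> D
D --1--> E
E --0--> B
B --0--> A
A --0--> D
D --0--> D
D --1--> E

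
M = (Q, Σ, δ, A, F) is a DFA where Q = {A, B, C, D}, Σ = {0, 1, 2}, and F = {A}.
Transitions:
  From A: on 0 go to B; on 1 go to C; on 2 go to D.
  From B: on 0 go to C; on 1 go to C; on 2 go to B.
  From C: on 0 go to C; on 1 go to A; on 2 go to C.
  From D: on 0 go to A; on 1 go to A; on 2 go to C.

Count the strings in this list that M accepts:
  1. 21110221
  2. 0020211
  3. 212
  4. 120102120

0

21110221: rejected
0020211: rejected
212: rejected
120102120: rejected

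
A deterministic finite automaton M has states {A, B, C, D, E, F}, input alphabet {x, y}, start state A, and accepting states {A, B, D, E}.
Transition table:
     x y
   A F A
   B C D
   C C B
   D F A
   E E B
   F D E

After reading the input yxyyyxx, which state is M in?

A --y--> A
A --x--> F
F --y--> E
E --y--> B
B --y--> D
D --x--> F
F --x--> D

D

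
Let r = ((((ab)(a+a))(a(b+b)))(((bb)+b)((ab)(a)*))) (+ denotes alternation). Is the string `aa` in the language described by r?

No split of aa into u·v has (((ab)(a+a))(a(b+b))) matching u and (((bb)+b)((ab)(a)*)) matching v.

no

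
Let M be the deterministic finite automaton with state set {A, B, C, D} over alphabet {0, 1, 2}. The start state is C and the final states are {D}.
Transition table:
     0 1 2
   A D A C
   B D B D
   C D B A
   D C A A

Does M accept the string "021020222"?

C --0--> D
D --2--> A
A --1--> A
A --0--> D
D --2--> A
A --0--> D
D --2--> A
A --2--> C
C --2--> A
End in state A, which is not an accepting state.

rejected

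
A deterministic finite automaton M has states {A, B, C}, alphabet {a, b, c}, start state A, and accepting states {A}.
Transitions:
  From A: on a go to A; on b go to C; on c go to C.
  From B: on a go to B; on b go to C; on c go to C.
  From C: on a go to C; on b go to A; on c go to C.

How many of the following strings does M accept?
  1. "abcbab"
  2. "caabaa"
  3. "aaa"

"abcbab": rejected
"caabaa": accepted
"aaa": accepted

2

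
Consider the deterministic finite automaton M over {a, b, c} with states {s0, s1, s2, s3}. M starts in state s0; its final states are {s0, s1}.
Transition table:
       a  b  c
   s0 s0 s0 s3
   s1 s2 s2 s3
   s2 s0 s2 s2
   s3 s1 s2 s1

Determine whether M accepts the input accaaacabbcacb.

s0 --a--> s0
s0 --c--> s3
s3 --c--> s1
s1 --a--> s2
s2 --a--> s0
s0 --a--> s0
s0 --c--> s3
s3 --a--> s1
s1 --b--> s2
s2 --b--> s2
s2 --c--> s2
s2 --a--> s0
s0 --c--> s3
s3 --b--> s2
End in state s2, which is not an accepting state.

rejected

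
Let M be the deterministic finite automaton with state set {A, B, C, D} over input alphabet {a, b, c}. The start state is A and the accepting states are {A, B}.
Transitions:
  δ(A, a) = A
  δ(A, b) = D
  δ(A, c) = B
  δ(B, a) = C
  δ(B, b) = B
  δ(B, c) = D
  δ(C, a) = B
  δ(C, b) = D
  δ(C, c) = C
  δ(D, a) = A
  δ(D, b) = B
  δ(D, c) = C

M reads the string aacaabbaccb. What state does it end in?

D

A --a--> A
A --a--> A
A --c--> B
B --a--> C
C --a--> B
B --b--> B
B --b--> B
B --a--> C
C --c--> C
C --c--> C
C --b--> D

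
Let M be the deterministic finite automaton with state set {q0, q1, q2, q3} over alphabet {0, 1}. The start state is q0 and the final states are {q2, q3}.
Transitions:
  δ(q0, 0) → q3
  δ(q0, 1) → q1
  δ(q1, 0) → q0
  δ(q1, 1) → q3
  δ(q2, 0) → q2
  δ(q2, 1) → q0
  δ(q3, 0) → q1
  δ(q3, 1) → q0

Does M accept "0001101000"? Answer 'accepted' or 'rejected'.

accepted

q0 --0--> q3
q3 --0--> q1
q1 --0--> q0
q0 --1--> q1
q1 --1--> q3
q3 --0--> q1
q1 --1--> q3
q3 --0--> q1
q1 --0--> q0
q0 --0--> q3
End in state q3, which is an accepting state.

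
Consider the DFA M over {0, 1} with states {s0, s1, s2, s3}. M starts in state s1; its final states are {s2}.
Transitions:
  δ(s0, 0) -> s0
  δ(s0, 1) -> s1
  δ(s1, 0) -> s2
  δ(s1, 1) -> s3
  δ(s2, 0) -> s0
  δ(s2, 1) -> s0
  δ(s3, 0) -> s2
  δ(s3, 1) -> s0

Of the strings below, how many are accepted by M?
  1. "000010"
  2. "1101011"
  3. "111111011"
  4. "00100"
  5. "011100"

"000010": accepted
"1101011": rejected
"111111011": rejected
"00100": rejected
"011100": rejected

1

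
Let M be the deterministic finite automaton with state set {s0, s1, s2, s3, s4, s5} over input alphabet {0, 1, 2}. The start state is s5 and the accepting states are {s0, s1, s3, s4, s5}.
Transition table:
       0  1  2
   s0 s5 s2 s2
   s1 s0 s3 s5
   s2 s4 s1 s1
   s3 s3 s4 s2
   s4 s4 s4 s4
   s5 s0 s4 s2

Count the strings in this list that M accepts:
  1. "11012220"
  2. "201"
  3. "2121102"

3

"11012220": accepted
"201": accepted
"2121102": accepted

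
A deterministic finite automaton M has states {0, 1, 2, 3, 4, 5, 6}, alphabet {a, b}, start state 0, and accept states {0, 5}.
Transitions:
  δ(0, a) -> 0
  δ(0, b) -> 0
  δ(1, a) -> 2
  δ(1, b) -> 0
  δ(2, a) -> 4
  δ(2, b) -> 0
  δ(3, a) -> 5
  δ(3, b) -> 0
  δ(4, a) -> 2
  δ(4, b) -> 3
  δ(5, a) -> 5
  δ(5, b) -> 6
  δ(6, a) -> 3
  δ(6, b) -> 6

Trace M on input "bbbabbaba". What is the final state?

0 --b--> 0
0 --b--> 0
0 --b--> 0
0 --a--> 0
0 --b--> 0
0 --b--> 0
0 --a--> 0
0 --b--> 0
0 --a--> 0

0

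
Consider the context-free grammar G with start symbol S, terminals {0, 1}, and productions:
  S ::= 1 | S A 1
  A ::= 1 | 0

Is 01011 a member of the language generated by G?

no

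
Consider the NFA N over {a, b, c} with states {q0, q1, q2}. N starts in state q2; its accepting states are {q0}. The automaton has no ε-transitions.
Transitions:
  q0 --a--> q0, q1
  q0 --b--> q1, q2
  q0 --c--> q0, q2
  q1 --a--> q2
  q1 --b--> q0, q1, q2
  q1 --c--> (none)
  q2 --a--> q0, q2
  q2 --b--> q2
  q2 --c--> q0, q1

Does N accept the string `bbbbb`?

Start: {q2}
read b: {q2}
read b: {q2}
read b: {q2}
read b: {q2}
read b: {q2}
Reachable ∩ accepting = {} — empty.

rejected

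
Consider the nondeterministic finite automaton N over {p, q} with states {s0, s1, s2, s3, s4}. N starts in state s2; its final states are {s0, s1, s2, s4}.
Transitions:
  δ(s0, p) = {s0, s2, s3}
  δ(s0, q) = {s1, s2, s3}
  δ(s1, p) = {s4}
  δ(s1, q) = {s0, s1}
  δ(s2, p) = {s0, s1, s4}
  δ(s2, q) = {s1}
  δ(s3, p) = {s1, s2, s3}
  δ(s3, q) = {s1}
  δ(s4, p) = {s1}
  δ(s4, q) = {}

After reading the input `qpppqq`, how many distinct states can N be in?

Start: {s2}
read q: {s1}
read p: {s4}
read p: {s1}
read p: {s4}
read q: {}
The reachable set is empty and stays empty for the remaining 1 symbol.
Final reachable set {} has 0 states.

0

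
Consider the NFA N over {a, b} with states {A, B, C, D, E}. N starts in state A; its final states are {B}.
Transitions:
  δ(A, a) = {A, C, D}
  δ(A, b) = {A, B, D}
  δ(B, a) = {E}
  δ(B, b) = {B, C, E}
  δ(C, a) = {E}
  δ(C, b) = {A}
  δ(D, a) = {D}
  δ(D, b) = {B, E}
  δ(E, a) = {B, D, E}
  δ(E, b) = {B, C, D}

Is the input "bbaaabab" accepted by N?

Start: {A}
read b: {A, B, D}
read b: {A, B, C, D, E}
read a: {A, B, C, D, E}
read a: {A, B, C, D, E}
read a: {A, B, C, D, E}
read b: {A, B, C, D, E}
read a: {A, B, C, D, E}
read b: {A, B, C, D, E}
Reachable ∩ accepting = {B} — nonempty.

accepted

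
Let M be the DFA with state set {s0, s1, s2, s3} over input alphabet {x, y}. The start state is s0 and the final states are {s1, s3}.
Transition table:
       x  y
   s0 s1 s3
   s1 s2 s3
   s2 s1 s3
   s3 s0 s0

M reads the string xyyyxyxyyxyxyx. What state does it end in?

s0 --x--> s1
s1 --y--> s3
s3 --y--> s0
s0 --y--> s3
s3 --x--> s0
s0 --y--> s3
s3 --x--> s0
s0 --y--> s3
s3 --y--> s0
s0 --x--> s1
s1 --y--> s3
s3 --x--> s0
s0 --y--> s3
s3 --x--> s0

s0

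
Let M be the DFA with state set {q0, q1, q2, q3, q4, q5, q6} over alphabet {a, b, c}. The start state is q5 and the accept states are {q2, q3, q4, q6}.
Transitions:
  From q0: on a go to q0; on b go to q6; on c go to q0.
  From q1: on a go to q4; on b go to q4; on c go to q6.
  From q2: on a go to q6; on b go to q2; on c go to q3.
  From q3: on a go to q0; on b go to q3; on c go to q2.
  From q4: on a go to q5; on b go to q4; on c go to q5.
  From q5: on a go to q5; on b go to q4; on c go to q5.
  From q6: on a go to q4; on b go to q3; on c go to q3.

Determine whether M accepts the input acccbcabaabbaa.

rejected

q5 --a--> q5
q5 --c--> q5
q5 --c--> q5
q5 --c--> q5
q5 --b--> q4
q4 --c--> q5
q5 --a--> q5
q5 --b--> q4
q4 --a--> q5
q5 --a--> q5
q5 --b--> q4
q4 --b--> q4
q4 --a--> q5
q5 --a--> q5
End in state q5, which is not an accepting state.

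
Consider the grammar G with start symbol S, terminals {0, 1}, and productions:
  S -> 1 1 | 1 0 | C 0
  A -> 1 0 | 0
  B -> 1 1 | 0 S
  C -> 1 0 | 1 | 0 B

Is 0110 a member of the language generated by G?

S ⇒ C0 ⇒ 0B0 ⇒ 0110

yes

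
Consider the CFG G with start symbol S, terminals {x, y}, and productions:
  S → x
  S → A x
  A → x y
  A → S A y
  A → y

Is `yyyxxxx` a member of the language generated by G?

no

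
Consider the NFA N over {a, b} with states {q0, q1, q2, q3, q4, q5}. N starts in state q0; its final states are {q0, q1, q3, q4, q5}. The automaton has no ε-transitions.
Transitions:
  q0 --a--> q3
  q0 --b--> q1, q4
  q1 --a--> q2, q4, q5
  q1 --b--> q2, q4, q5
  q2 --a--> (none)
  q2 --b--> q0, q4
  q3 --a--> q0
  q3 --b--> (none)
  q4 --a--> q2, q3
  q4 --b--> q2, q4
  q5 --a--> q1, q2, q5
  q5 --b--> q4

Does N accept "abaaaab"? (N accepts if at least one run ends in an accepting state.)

Start: {q0}
read a: {q3}
read b: {}
The reachable set is empty and stays empty for the remaining 5 symbols.
Reachable ∩ accepting = {} — empty.

rejected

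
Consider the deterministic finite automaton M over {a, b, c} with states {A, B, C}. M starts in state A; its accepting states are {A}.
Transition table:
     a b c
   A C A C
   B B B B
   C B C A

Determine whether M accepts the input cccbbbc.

accepted

A --c--> C
C --c--> A
A --c--> C
C --b--> C
C --b--> C
C --b--> C
C --c--> A
End in state A, which is an accepting state.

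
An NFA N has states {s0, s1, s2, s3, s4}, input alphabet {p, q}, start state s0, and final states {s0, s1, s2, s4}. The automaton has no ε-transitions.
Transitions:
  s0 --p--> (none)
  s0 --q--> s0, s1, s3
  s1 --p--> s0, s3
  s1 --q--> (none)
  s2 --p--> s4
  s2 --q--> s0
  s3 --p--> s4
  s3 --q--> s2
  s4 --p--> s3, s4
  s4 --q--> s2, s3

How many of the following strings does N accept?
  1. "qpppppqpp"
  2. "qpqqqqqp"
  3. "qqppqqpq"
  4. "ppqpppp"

3

"qpppppqpp": accepted
"qpqqqqqp": accepted
"qqppqqpq": accepted
"ppqpppp": rejected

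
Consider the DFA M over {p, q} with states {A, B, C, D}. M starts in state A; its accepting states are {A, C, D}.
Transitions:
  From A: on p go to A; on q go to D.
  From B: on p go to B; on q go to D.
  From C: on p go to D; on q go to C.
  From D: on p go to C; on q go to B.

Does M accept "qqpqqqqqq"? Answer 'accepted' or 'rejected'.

rejected

A --q--> D
D --q--> B
B --p--> B
B --q--> D
D --q--> B
B --q--> D
D --q--> B
B --q--> D
D --q--> B
End in state B, which is not an accepting state.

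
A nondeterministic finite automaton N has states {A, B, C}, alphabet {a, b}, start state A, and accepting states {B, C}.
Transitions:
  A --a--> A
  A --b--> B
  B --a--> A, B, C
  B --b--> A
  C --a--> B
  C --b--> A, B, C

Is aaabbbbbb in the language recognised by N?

Start: {A}
read a: {A}
read a: {A}
read a: {A}
read b: {B}
read b: {A}
read b: {B}
read b: {A}
read b: {B}
read b: {A}
Reachable ∩ accepting = {} — empty.

rejected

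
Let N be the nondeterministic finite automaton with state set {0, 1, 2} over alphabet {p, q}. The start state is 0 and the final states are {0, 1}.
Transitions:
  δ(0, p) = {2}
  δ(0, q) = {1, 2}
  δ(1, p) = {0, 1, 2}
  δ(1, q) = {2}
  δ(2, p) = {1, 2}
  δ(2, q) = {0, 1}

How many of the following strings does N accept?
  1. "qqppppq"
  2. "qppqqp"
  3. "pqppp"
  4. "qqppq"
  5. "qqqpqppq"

"qqppppq": accepted
"qppqqp": accepted
"pqppp": accepted
"qqppq": accepted
"qqqpqppq": accepted

5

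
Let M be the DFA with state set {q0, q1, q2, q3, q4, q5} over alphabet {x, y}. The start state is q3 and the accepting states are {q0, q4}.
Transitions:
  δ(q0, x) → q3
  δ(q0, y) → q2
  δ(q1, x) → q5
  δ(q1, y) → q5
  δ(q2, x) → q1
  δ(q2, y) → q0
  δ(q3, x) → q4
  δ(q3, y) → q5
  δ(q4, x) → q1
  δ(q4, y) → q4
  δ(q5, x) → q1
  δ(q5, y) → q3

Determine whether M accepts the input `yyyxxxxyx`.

accepted

q3 --y--> q5
q5 --y--> q3
q3 --y--> q5
q5 --x--> q1
q1 --x--> q5
q5 --x--> q1
q1 --x--> q5
q5 --y--> q3
q3 --x--> q4
End in state q4, which is an accepting state.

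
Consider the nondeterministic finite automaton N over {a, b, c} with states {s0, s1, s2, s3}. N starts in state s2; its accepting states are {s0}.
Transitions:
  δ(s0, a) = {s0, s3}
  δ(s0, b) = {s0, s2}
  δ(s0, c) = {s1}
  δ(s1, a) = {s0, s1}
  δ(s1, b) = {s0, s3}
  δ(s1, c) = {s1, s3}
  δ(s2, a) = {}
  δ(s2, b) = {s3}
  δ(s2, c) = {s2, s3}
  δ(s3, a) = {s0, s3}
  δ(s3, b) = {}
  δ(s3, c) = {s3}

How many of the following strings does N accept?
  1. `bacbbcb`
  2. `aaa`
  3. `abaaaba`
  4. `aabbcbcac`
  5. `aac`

1

`bacbbcb`: accepted
`aaa`: rejected
`abaaaba`: rejected
`aabbcbcac`: rejected
`aac`: rejected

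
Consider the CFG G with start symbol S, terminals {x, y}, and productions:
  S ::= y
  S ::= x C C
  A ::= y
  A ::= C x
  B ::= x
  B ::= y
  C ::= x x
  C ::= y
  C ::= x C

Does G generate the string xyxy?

yes

S ⇒ xCC ⇒ xyC ⇒ xyxC ⇒ xyxy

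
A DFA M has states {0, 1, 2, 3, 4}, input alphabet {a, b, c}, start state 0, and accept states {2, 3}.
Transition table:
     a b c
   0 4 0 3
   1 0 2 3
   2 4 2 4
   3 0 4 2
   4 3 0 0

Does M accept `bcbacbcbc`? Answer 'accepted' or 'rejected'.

0 --b--> 0
0 --c--> 3
3 --b--> 4
4 --a--> 3
3 --c--> 2
2 --b--> 2
2 --c--> 4
4 --b--> 0
0 --c--> 3
End in state 3, which is an accepting state.

accepted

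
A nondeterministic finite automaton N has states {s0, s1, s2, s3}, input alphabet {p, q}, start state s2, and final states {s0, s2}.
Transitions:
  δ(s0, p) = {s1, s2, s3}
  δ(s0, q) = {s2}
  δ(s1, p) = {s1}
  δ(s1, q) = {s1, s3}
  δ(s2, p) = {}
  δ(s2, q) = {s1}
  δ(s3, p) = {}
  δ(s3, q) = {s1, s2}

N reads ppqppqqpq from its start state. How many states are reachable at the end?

Start: {s2}
read p: {}
The reachable set is empty and stays empty for the remaining 8 symbols.
Final reachable set {} has 0 states.

0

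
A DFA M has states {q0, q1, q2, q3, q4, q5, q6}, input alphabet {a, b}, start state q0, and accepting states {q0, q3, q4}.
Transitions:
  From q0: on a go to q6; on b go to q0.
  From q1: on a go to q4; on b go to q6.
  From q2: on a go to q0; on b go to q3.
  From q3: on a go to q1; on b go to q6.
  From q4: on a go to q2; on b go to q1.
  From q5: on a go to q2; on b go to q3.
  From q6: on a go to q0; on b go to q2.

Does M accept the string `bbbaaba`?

rejected

q0 --b--> q0
q0 --b--> q0
q0 --b--> q0
q0 --a--> q6
q6 --a--> q0
q0 --b--> q0
q0 --a--> q6
End in state q6, which is not an accepting state.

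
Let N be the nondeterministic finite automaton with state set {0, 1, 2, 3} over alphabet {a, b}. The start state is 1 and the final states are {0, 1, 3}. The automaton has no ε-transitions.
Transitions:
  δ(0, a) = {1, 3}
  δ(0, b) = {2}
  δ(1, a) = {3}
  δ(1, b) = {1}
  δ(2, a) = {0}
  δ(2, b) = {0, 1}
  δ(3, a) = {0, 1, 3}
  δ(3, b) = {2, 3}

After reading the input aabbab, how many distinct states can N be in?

3

Start: {1}
read a: {3}
read a: {0, 1, 3}
read b: {1, 2, 3}
read b: {0, 1, 2, 3}
read a: {0, 1, 3}
read b: {1, 2, 3}
Final reachable set {1, 2, 3} has 3 states.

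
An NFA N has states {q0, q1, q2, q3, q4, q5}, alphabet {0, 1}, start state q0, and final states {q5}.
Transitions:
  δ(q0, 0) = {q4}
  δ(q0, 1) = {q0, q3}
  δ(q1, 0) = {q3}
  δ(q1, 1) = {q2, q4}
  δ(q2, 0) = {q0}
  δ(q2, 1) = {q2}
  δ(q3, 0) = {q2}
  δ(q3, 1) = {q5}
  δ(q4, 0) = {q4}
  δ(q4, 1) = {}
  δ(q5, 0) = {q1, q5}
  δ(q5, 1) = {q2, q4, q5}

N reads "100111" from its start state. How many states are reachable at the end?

5

Start: {q0}
read 1: {q0, q3}
read 0: {q2, q4}
read 0: {q0, q4}
read 1: {q0, q3}
read 1: {q0, q3, q5}
read 1: {q0, q2, q3, q4, q5}
Final reachable set {q0, q2, q3, q4, q5} has 5 states.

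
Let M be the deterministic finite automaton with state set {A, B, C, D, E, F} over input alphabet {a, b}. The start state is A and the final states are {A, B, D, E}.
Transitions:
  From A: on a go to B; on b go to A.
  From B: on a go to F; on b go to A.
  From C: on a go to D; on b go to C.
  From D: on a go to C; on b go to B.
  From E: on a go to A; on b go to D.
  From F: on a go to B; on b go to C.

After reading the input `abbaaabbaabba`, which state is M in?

A --a--> B
B --b--> A
A --b--> A
A --a--> B
B --a--> F
F --a--> B
B --b--> A
A --b--> A
A --a--> B
B --a--> F
F --b--> C
C --b--> C
C --a--> D

D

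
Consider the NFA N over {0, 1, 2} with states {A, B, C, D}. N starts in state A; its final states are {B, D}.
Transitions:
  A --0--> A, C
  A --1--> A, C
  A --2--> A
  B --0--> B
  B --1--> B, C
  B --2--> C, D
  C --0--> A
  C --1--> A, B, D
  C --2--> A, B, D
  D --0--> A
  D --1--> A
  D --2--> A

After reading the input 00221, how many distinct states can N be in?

Start: {A}
read 0: {A, C}
read 0: {A, C}
read 2: {A, B, D}
read 2: {A, C, D}
read 1: {A, B, C, D}
Final reachable set {A, B, C, D} has 4 states.

4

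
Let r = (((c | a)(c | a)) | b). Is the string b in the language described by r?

The right alternative b matches b.

yes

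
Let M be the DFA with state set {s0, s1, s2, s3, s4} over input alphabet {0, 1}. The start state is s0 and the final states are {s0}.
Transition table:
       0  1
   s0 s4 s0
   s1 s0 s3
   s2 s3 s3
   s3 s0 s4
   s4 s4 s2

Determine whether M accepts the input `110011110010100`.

s0 --1--> s0
s0 --1--> s0
s0 --0--> s4
s4 --0--> s4
s4 --1--> s2
s2 --1--> s3
s3 --1--> s4
s4 --1--> s2
s2 --0--> s3
s3 --0--> s0
s0 --1--> s0
s0 --0--> s4
s4 --1--> s2
s2 --0--> s3
s3 --0--> s0
End in state s0, which is an accepting state.

accepted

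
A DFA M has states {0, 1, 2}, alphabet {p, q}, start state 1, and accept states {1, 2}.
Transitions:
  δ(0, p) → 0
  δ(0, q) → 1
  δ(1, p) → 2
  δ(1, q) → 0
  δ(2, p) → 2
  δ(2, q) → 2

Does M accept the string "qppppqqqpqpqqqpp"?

1 --q--> 0
0 --p--> 0
0 --p--> 0
0 --p--> 0
0 --p--> 0
0 --q--> 1
1 --q--> 0
0 --q--> 1
1 --p--> 2
2 --q--> 2
2 --p--> 2
2 --q--> 2
2 --q--> 2
2 --q--> 2
2 --p--> 2
2 --p--> 2
End in state 2, which is an accepting state.

accepted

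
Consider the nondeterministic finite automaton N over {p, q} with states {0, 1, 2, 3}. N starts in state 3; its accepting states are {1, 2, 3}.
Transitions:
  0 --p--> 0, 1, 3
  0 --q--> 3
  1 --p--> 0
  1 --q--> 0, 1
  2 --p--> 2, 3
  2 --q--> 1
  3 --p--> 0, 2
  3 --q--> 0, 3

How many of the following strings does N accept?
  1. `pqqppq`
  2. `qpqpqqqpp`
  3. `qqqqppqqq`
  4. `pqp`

4

`pqqppq`: accepted
`qpqpqqqpp`: accepted
`qqqqppqqq`: accepted
`pqp`: accepted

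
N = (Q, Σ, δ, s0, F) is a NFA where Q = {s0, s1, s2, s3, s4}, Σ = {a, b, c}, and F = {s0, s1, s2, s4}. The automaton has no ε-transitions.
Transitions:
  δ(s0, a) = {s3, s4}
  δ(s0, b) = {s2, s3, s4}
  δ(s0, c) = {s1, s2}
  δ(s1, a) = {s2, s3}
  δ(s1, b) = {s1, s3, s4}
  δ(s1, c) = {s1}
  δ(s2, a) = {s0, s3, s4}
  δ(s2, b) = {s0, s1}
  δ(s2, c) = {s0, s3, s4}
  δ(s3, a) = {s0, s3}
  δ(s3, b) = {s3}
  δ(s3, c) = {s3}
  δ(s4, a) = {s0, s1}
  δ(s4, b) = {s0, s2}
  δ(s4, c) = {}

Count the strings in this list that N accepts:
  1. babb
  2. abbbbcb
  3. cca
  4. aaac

4

babb: accepted
abbbbcb: accepted
cca: accepted
aaac: accepted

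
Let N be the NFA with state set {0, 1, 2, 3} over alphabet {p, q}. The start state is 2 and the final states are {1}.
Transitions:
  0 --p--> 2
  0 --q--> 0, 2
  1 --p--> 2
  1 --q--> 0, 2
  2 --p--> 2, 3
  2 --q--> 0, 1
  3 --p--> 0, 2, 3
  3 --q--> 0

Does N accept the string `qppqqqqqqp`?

rejected

Start: {2}
read q: {0, 1}
read p: {2}
read p: {2, 3}
read q: {0, 1}
read q: {0, 2}
read q: {0, 1, 2}
read q: {0, 1, 2}
read q: {0, 1, 2}
read q: {0, 1, 2}
read p: {2, 3}
Reachable ∩ accepting = {} — empty.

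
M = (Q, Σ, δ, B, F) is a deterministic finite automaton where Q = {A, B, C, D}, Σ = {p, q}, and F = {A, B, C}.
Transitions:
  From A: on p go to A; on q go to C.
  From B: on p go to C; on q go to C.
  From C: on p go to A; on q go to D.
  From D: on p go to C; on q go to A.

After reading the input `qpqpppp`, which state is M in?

B --q--> C
C --p--> A
A --q--> C
C --p--> A
A --p--> A
A --p--> A
A --p--> A

A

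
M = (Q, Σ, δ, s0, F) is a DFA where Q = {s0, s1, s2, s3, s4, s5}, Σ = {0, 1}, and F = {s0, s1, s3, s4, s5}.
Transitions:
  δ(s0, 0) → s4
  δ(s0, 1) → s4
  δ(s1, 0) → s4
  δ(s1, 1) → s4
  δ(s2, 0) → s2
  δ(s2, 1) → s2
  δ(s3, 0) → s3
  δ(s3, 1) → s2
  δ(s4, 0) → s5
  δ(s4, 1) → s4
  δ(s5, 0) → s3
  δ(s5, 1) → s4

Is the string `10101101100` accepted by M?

accepted

s0 --1--> s4
s4 --0--> s5
s5 --1--> s4
s4 --0--> s5
s5 --1--> s4
s4 --1--> s4
s4 --0--> s5
s5 --1--> s4
s4 --1--> s4
s4 --0--> s5
s5 --0--> s3
End in state s3, which is an accepting state.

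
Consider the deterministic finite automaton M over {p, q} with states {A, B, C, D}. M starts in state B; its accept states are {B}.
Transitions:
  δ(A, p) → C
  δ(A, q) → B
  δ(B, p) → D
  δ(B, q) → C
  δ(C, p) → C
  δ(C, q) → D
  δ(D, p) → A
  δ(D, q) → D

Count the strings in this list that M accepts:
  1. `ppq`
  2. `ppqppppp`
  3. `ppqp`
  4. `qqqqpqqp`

1

`ppq`: accepted
`ppqppppp`: rejected
`ppqp`: rejected
`qqqqpqqp`: rejected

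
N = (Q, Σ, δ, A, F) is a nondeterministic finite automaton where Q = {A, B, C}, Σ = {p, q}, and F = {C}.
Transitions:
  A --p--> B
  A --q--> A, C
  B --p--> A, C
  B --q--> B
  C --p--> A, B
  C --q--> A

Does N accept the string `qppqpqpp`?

accepted

Start: {A}
read q: {A, C}
read p: {A, B}
read p: {A, B, C}
read q: {A, B, C}
read p: {A, B, C}
read q: {A, B, C}
read p: {A, B, C}
read p: {A, B, C}
Reachable ∩ accepting = {C} — nonempty.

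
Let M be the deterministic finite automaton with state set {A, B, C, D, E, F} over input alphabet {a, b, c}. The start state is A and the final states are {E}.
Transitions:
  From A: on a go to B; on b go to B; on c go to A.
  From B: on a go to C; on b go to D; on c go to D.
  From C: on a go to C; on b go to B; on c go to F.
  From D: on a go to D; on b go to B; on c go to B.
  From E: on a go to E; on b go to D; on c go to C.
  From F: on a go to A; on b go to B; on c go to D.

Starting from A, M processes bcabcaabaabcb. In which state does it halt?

A --b--> B
B --c--> D
D --a--> D
D --b--> B
B --c--> D
D --a--> D
D --a--> D
D --b--> B
B --a--> C
C --a--> C
C --b--> B
B --c--> D
D --b--> B

B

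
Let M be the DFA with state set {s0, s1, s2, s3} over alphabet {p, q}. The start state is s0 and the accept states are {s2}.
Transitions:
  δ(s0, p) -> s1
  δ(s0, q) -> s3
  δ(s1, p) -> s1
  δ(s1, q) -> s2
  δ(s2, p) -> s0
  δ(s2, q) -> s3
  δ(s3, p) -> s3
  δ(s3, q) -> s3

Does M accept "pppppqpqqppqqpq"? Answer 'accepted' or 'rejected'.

rejected

s0 --p--> s1
s1 --p--> s1
s1 --p--> s1
s1 --p--> s1
s1 --p--> s1
s1 --q--> s2
s2 --p--> s0
s0 --q--> s3
s3 --q--> s3
s3 --p--> s3
s3 --p--> s3
s3 --q--> s3
s3 --q--> s3
s3 --p--> s3
s3 --q--> s3
End in state s3, which is not an accepting state.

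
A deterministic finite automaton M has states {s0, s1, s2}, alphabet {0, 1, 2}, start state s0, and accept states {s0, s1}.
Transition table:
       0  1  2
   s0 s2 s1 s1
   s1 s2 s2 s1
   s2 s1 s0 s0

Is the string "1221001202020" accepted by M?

s0 --1--> s1
s1 --2--> s1
s1 --2--> s1
s1 --1--> s2
s2 --0--> s1
s1 --0--> s2
s2 --1--> s0
s0 --2--> s1
s1 --0--> s2
s2 --2--> s0
s0 --0--> s2
s2 --2--> s0
s0 --0--> s2
End in state s2, which is not an accepting state.

rejected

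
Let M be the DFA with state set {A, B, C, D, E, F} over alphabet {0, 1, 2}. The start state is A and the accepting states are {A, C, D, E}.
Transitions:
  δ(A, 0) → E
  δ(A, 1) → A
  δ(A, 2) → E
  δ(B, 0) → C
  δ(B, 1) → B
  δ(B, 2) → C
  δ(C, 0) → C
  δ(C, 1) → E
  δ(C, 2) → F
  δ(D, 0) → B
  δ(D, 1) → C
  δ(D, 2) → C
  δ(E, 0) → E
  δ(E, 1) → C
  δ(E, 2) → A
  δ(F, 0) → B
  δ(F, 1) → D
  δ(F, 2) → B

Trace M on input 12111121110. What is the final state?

E

A --1--> A
A --2--> E
E --1--> C
C --1--> E
E --1--> C
C --1--> E
E --2--> A
A --1--> A
A --1--> A
A --1--> A
A --0--> E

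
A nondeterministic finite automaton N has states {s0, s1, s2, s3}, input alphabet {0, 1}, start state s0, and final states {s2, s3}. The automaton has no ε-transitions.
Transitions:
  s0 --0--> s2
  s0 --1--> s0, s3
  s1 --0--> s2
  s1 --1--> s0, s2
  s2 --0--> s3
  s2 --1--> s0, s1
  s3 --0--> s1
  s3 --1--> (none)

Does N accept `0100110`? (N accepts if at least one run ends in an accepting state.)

rejected

Start: {s0}
read 0: {s2}
read 1: {s0, s1}
read 0: {s2}
read 0: {s3}
read 1: {}
The reachable set is empty and stays empty for the remaining 2 symbols.
Reachable ∩ accepting = {} — empty.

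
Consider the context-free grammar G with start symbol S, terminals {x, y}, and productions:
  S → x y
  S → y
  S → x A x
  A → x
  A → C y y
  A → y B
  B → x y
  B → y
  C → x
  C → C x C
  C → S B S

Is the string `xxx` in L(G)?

yes

S ⇒ xAx ⇒ xxx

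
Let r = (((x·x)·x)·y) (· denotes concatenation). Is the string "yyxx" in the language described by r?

No split of yyxx into u·v has ((x·x)·x) matching u and y matching v.

no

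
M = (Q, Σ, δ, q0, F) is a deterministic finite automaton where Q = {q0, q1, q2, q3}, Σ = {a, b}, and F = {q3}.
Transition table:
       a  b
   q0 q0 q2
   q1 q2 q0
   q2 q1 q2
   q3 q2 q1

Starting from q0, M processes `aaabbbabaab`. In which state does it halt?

q2

q0 --a--> q0
q0 --a--> q0
q0 --a--> q0
q0 --b--> q2
q2 --b--> q2
q2 --b--> q2
q2 --a--> q1
q1 --b--> q0
q0 --a--> q0
q0 --a--> q0
q0 --b--> q2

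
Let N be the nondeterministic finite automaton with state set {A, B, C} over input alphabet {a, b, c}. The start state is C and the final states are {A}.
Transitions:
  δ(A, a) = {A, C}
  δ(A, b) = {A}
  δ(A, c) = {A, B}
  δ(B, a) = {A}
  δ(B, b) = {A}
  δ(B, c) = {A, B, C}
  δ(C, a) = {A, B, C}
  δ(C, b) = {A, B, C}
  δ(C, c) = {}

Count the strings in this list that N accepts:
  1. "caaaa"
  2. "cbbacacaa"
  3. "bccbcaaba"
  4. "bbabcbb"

"caaaa": rejected
"cbbacacaa": rejected
"bccbcaaba": accepted
"bbabcbb": accepted

2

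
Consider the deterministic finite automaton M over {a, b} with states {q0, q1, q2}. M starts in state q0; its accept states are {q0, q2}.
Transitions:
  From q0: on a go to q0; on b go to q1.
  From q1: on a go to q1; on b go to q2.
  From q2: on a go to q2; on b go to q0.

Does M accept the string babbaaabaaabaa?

accepted

q0 --b--> q1
q1 --a--> q1
q1 --b--> q2
q2 --b--> q0
q0 --a--> q0
q0 --a--> q0
q0 --a--> q0
q0 --b--> q1
q1 --a--> q1
q1 --a--> q1
q1 --a--> q1
q1 --b--> q2
q2 --a--> q2
q2 --a--> q2
End in state q2, which is an accepting state.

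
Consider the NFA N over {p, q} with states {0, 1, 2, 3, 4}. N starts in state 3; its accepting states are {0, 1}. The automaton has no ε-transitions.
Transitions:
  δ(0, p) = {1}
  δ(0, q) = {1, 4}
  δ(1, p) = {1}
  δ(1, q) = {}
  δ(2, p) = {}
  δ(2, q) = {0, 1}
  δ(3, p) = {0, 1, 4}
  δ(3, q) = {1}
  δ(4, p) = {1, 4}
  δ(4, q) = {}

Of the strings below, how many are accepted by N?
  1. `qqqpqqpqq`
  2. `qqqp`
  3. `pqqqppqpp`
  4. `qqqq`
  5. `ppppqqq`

0

`qqqpqqpqq`: rejected
`qqqp`: rejected
`pqqqppqpp`: rejected
`qqqq`: rejected
`ppppqqq`: rejected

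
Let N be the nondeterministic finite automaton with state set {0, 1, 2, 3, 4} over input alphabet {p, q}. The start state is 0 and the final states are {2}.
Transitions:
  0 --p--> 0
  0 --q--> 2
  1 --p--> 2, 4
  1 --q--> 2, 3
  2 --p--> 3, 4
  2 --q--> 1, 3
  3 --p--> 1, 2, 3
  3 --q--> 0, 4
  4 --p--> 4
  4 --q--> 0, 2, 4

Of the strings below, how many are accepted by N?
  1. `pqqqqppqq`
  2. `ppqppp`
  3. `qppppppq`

`pqqqqppqq`: accepted
`ppqppp`: accepted
`qppppppq`: accepted

3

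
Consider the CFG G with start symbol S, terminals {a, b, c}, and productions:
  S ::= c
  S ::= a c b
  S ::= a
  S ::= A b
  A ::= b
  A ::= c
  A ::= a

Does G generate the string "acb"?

yes

S ⇒ acb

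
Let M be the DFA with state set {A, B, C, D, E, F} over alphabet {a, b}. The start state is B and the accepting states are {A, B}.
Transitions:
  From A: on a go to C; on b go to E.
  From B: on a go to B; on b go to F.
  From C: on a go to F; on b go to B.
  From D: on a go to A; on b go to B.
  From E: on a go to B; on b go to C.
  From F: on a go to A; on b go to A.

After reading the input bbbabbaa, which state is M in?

F

B --b--> F
F --b--> A
A --b--> E
E --a--> B
B --b--> F
F --b--> A
A --a--> C
C --a--> F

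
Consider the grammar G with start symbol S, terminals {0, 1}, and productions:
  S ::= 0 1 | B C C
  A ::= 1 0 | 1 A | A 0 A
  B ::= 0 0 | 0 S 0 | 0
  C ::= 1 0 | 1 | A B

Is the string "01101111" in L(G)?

no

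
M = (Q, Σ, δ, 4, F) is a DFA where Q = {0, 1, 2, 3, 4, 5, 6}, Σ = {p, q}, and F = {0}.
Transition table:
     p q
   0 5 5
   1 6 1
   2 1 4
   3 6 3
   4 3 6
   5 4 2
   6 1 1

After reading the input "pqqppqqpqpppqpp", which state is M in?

4 --p--> 3
3 --q--> 3
3 --q--> 3
3 --p--> 6
6 --p--> 1
1 --q--> 1
1 --q--> 1
1 --p--> 6
6 --q--> 1
1 --p--> 6
6 --p--> 1
1 --p--> 6
6 --q--> 1
1 --p--> 6
6 --p--> 1

1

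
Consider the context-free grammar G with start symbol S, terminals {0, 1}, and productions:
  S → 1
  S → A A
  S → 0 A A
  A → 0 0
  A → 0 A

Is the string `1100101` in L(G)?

no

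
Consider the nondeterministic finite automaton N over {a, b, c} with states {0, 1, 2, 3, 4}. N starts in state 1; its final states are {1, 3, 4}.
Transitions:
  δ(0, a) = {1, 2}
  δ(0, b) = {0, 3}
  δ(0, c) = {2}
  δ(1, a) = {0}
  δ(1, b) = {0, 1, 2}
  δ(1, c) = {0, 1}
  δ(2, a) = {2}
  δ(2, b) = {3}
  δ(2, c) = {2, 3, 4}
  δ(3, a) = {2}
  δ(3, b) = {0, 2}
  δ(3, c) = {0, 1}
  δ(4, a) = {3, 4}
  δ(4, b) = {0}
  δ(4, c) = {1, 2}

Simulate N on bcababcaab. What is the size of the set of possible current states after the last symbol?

Start: {1}
read b: {0, 1, 2}
read c: {0, 1, 2, 3, 4}
read a: {0, 1, 2, 3, 4}
read b: {0, 1, 2, 3}
read a: {0, 1, 2}
read b: {0, 1, 2, 3}
read c: {0, 1, 2, 3, 4}
read a: {0, 1, 2, 3, 4}
read a: {0, 1, 2, 3, 4}
read b: {0, 1, 2, 3}
Final reachable set {0, 1, 2, 3} has 4 states.

4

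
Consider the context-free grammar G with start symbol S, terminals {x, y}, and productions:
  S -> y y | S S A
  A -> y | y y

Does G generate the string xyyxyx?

no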